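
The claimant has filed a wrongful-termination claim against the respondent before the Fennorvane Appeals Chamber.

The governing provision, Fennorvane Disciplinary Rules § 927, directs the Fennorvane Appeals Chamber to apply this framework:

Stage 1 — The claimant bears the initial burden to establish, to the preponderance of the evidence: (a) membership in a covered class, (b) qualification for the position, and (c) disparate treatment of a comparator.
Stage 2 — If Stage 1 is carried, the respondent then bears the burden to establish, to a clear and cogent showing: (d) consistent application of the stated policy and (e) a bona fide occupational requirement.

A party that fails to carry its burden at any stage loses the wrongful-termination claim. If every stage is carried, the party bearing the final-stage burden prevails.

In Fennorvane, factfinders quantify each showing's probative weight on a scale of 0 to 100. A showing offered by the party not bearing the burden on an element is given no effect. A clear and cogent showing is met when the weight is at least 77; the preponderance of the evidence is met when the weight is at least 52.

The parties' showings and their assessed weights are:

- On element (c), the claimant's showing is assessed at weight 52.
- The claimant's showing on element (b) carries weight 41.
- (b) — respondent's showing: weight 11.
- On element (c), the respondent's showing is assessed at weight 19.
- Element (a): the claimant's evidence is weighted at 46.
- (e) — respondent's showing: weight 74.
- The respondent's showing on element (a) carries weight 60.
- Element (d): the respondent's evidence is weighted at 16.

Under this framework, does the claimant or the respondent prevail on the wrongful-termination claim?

At Stage 1 the claimant must meet the preponderance of the evidence (weight is at least 52): on (a) the weight is 46 (the respondent's 60 is given no effect), which does not reach 52, so (a) does not meet the standard; on (b) the weight is 41 (the respondent's 11 is given no effect), < 52, so (b) does not meet the standard; on (c) the weight is 52 (the respondent's 19 is given no effect), which does reach 52, so (c) meets the standard.
  The claimant does not carry Stage 1.
So the respondent prevails.

respondent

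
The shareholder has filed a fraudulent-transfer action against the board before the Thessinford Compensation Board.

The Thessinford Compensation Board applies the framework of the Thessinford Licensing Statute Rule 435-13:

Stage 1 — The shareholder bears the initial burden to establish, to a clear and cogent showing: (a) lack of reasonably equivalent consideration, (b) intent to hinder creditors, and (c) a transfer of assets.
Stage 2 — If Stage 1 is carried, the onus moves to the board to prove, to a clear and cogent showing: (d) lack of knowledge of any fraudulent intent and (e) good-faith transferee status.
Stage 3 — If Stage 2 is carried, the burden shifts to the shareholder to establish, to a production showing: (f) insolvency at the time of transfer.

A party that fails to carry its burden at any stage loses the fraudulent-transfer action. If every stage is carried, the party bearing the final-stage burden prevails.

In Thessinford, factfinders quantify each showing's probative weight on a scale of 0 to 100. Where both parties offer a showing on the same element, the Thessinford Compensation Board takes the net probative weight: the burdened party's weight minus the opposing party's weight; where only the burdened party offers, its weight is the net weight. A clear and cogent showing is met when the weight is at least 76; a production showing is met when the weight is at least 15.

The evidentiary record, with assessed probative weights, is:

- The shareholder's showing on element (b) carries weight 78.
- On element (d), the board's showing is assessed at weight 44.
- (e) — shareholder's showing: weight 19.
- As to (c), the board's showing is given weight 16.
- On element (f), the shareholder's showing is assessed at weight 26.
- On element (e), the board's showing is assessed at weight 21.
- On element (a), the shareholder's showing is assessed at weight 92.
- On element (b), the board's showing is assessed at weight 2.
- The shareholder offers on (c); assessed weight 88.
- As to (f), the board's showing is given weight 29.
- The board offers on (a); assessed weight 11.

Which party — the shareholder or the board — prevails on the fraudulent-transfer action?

Stage 1 (shareholder, a clear and cogent showing, weight is at least 76): (a) net 92−11=81 ≥ 76 — meets; (b) net 78−2=76 ≥ 76 — meets; (c) net 88−16=72 < 76 — fails.
  Stage 1 not carried; the shareholder fails its burden.
So the board prevails.

board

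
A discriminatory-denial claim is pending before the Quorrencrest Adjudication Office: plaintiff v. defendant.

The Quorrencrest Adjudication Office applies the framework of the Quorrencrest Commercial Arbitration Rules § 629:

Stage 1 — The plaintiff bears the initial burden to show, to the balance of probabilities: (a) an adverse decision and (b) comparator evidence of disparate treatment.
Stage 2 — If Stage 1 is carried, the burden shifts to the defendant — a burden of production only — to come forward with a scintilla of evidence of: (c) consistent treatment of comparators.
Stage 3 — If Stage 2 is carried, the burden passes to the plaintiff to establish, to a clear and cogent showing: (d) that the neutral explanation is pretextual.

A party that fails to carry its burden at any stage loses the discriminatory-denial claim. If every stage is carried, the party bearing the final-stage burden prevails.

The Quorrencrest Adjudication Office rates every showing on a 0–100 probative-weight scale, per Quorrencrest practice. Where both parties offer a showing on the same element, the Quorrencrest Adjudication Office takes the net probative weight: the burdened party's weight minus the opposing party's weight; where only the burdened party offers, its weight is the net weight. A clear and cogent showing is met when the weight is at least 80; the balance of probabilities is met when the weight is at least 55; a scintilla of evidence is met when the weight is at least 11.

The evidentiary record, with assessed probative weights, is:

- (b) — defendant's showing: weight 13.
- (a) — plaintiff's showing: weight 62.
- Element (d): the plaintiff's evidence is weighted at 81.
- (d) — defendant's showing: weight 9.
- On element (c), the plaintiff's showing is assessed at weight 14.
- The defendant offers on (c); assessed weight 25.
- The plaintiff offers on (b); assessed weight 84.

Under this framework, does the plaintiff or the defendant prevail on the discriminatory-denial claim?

Stage 1 — burden on plaintiff; standard: the balance of probabilities (weight is at least 55).
    (a): 62 ≥ 55 [met]
    (b): 84 − 13 = 71 ≥ 55 [met]
  Stage 1 carried; the burden shifts to the defendant.
Stage 2 — burden on defendant; standard: a scintilla of evidence (weight is at least 11).
    (c): 25 − 14 = 11 ≥ 11 [met]
  Stage 2 carried; the burden shifts to the plaintiff.
Stage 3 — burden on plaintiff; standard: a clear and cogent showing (weight is at least 80).
    (d): 81 − 9 = 72 < 80 [not met]
  Not every element is met, so the plaintiff fails to carry Stage 3.
The analysis ends at Stage 3; the defendant prevails.

defendant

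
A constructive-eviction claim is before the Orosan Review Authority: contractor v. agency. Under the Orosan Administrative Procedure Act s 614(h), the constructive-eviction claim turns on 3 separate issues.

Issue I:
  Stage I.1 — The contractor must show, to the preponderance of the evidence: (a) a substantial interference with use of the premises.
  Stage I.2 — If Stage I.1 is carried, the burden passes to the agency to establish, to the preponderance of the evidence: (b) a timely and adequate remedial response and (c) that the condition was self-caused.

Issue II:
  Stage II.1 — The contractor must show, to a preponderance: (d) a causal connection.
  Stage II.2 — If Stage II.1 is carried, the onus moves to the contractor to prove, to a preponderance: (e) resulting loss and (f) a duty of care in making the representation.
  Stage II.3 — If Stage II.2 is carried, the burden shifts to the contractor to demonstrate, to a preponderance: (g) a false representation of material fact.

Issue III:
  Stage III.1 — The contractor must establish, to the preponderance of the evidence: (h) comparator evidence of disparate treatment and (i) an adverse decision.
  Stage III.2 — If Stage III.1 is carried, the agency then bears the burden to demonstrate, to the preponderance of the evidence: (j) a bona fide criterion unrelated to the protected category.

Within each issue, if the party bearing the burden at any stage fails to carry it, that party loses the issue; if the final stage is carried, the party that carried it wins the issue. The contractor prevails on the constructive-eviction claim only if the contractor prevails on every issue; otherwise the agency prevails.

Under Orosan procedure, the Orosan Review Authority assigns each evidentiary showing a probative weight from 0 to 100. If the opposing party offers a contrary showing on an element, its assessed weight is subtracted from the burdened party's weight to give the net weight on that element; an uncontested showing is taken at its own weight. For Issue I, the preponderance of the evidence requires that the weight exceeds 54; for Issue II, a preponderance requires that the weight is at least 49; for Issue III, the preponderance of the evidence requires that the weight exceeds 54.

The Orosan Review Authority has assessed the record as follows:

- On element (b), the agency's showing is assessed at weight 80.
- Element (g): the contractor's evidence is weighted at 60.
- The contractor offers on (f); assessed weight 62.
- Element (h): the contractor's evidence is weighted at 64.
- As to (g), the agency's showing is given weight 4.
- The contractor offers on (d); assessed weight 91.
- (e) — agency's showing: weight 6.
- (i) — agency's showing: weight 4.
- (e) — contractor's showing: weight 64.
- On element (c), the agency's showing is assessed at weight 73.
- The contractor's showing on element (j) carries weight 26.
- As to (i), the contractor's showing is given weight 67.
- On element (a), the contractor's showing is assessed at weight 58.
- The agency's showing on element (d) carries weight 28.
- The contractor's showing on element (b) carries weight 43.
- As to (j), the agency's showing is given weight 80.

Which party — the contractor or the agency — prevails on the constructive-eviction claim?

contractor

— Issue I —
At Stage I.1 the contractor must meet the preponderance of the evidence (weight exceeds 54): on (a) the weight is 58, which does exceed 54, so (a) meets the standard.
  The contractor carries Stage I.1; the agency now bears the burden.
At Stage I.2 the agency must meet the preponderance of the evidence (weight exceeds 54): on (b) the weight is 80 less the opposing 43 gives net 37, which does not exceed 54, so (b) does not meet the standard; on (c) the weight is 73, > 54, so (c) meets the standard.
  Stage I.2 not carried; the agency fails its burden.
So the contractor prevails on this issue.
— Issue II —
At Stage II.1 the contractor must meet a preponderance (weight is at least 49): on (d) the weight is 91 less the opposing 28 gives net 63, which does reach 49, so (d) meets the standard.
  All elements met. The contractor retains the burden for Stage II.2.
At Stage II.2 the contractor must meet a preponderance (weight is at least 49): on (e) the weight is 64 less the opposing 6 gives net 58, ≥ 49, so (e) meets the standard; on (f) the weight is 62, ≥ 49, so (f) meets the standard.
  Stage II.2 carried; the burden remains with the contractor.
At Stage II.3 the contractor must meet a preponderance (weight is at least 49): on (g) the weight is 60 less the opposing 4 gives net 56, which does reach 49, so (g) meets the standard.
  All elements met at the final stage.
All stages carried — the contractor prevails on this issue.
— Issue III —
At Stage III.1 the contractor must meet the preponderance of the evidence (weight exceeds 54): on (h) the weight is 64, > 54, so (h) meets the standard; on (i) the weight is 67 less the opposing 4 gives net 63, which does exceed 54, so (i) meets the standard.
  Stage III.1 is satisfied; the onus moves to the agency.
At Stage III.2 the agency must meet the preponderance of the evidence (weight exceeds 54): on (j) the weight is 80 less the opposing 26 gives net 54, ≤ 54, so (j) does not meet the standard.
  The agency does not carry Stage III.2.
So the contractor prevails on this issue.
Per-issue: Issue I → contractor; Issue II → contractor; Issue III → contractor. The contractor must prevail on every issue; overall, the contractor prevails.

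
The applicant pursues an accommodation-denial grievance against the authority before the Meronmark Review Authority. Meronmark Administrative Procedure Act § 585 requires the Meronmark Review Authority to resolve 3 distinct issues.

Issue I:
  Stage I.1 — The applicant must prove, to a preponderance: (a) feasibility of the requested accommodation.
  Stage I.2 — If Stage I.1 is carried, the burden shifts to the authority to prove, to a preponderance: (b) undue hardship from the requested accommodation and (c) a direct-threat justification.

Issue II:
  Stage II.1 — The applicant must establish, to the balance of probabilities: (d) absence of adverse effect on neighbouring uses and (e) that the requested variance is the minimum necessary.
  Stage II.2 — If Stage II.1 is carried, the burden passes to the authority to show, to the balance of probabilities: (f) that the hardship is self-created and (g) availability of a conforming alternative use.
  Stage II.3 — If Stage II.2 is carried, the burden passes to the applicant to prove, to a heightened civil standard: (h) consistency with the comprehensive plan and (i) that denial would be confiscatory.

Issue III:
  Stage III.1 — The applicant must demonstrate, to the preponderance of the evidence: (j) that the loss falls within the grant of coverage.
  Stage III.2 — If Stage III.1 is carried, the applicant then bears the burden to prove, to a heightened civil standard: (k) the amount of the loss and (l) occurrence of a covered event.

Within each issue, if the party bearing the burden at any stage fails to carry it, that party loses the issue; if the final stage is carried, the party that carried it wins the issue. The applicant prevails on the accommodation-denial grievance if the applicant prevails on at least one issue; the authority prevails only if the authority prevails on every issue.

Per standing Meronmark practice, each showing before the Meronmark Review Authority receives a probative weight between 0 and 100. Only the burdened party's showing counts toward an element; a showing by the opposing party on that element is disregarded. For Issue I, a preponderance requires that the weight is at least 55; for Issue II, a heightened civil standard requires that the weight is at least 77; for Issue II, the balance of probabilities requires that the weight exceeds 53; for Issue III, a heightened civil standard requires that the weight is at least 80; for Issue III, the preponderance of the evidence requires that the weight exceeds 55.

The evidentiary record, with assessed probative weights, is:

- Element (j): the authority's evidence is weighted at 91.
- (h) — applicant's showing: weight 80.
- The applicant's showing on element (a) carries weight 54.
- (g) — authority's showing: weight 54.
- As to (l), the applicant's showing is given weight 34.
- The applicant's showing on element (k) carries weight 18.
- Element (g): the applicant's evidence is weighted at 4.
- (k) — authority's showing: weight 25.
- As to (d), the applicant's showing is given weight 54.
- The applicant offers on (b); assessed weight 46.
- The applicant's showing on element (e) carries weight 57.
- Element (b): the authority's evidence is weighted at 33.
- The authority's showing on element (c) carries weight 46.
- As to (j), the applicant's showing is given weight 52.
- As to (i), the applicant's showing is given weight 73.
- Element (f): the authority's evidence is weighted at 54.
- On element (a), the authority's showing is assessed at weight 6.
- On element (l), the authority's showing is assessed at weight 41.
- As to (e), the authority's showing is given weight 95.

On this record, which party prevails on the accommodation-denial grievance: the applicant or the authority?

— Issue I —
Stage I.1 — burden on applicant; standard: a preponderance (weight is at least 55).
    (a): 54 (authority's 6 disregarded) < 55 [not met]
  Not every element is met, so the applicant fails to carry Stage I.1.
So the authority prevails on this issue.
— Issue II —
Stage II.1 (applicant, the balance of probabilities, weight exceeds 53): (d) 54 > 53 — meets; (e) 57 (authority's 95 disregarded) > 53 — meets.
  The applicant carries Stage II.1; the authority now bears the burden.
Stage II.2 (authority, the balance of probabilities, weight exceeds 53): (f) 54 > 53 — meets; (g) 54 (applicant's 4 disregarded) > 53 — meets.
  The authority carries Stage II.2; the applicant now bears the burden.
Stage II.3 (applicant, a heightened civil standard, weight is at least 77): (h) 80 ≥ 77 — meets; (i) 73 < 77 — fails.
  Not every element is met, so the applicant fails to carry Stage II.3.
So the authority prevails on this issue.
— Issue III —
Stage III.1 — burden on applicant; standard: the preponderance of the evidence (weight exceeds 55).
    (j): 52 (authority's 91 disregarded) ≤ 55 [not met]
  Not every element is met, so the applicant fails to carry Stage III.1.
So the authority prevails on this issue.
Per-issue: Issue I → authority; Issue II → authority; Issue III → authority. The applicant must prevail on at least one issue; overall, the authority prevails.

authority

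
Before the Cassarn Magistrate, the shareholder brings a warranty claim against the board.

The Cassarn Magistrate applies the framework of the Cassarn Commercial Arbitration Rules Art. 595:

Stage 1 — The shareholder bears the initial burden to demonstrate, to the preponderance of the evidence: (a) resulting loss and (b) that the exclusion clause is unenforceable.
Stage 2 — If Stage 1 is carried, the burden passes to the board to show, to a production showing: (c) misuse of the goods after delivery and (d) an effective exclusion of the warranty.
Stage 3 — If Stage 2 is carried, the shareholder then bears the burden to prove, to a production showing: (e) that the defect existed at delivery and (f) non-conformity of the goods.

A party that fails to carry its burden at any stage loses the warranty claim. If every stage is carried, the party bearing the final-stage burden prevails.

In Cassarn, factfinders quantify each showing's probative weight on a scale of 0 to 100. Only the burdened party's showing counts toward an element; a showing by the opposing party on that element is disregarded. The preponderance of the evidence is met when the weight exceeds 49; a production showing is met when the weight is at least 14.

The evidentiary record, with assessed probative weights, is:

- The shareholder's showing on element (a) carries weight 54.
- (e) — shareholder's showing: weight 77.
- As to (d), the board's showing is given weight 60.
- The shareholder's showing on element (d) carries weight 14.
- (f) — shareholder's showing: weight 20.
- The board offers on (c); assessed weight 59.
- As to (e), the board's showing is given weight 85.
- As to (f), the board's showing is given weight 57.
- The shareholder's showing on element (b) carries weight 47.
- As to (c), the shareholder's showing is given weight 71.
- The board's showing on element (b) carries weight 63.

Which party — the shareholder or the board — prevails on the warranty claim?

board

Stage 1 (shareholder, the preponderance of the evidence, weight exceeds 49): (a) 54 > 49 — meets; (b) 47 (board's 63 disregarded) ≤ 49 — fails.
  The shareholder does not carry Stage 1.
The analysis ends at Stage 1; the board prevails.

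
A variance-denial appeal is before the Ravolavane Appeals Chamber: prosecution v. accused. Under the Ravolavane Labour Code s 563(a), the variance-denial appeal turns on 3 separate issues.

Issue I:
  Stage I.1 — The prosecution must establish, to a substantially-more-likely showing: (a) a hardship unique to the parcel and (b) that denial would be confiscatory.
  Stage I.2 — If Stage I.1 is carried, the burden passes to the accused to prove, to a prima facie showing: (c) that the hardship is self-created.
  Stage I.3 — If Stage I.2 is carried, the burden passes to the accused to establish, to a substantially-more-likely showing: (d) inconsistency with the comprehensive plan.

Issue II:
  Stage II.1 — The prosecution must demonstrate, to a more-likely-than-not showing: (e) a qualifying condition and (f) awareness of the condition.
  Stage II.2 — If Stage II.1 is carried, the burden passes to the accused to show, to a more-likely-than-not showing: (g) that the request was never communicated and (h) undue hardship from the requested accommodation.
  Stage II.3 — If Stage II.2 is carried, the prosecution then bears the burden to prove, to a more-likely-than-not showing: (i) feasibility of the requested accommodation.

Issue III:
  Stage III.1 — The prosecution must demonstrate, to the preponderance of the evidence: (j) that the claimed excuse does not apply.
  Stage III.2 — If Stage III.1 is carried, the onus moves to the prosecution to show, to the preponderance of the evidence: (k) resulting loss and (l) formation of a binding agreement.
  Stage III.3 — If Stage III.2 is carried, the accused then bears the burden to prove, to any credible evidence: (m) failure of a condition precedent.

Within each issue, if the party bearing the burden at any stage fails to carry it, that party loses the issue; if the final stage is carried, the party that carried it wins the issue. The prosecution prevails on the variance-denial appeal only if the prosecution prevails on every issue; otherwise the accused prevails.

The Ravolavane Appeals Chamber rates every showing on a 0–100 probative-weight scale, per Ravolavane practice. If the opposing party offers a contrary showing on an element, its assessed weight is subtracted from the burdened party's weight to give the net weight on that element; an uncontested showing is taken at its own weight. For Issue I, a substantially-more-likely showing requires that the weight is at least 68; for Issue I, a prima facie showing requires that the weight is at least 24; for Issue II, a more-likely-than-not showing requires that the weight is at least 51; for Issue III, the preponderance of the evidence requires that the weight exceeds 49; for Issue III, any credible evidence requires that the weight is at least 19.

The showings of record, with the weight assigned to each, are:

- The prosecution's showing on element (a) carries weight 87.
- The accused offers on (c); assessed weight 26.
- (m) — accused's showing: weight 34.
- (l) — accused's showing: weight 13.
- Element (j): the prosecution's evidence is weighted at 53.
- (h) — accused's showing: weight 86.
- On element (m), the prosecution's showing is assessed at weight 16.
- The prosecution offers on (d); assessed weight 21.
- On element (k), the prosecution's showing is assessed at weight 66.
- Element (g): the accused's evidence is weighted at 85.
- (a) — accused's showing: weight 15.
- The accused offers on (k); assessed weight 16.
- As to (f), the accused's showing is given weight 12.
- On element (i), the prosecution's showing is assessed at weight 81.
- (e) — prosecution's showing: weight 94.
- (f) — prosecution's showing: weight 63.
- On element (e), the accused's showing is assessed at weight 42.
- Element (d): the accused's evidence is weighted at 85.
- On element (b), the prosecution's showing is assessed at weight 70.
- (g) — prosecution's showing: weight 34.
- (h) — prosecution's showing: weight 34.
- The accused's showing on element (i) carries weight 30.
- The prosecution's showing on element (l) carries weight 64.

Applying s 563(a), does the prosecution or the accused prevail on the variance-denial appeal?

— Issue I —
Stage I.1 (prosecution, a substantially-more-likely showing, weight is at least 68): (a) net 87−15=72 ≥ 68 — meets; (b) 70 ≥ 68 — meets.
  Stage I.1 carried; the burden shifts to the accused.
Stage I.2 (accused, a prima facie showing, weight is at least 24): (c) 26 ≥ 24 — meets.
  All elements met. The accused retains the burden for Stage I.3.
Stage I.3 (accused, a substantially-more-likely showing, weight is at least 68): (d) net 85−21=64 < 68 — fails.
  Not every element is met, so the accused fails to carry Stage I.3.
The analysis ends at Stage I.3; the prosecution prevails on this issue.
— Issue II —
At Stage II.1 the prosecution must meet a more-likely-than-not showing (weight is at least 51): on (e) the weight is 94 less the opposing 42 gives net 52, which does reach 51, so (e) meets the standard; on (f) the weight is 63 less the opposing 12 gives net 51, which does reach 51, so (f) meets the standard.
  Stage II.1 carried; the burden shifts to the accused.
At Stage II.2 the accused must meet a more-likely-than-not showing (weight is at least 51): on (g) the weight is 85 less the opposing 34 gives net 51, which does reach 51, so (g) meets the standard; on (h) the weight is 86 less the opposing 34 gives net 52, ≥ 51, so (h) meets the standard.
  The accused carries Stage II.2; the prosecution now bears the burden.
At Stage II.3 the prosecution must meet a more-likely-than-not showing (weight is at least 51): on (i) the weight is 81 less the opposing 30 gives net 51, which does reach 51, so (i) meets the standard.
  All elements met at the final stage.
With every stage satisfied, the prosecution prevails on this issue.
— Issue III —
Stage III.1 — burden on prosecution; standard: the preponderance of the evidence (weight exceeds 49).
    (j): 53 > 49 [met]
  Stage III.1 is satisfied; the prosecution continues to bear the burden.
Stage III.2 — burden on prosecution; standard: the preponderance of the evidence (weight exceeds 49).
    (k): 66 − 16 = 50 > 49 [met]
    (l): 64 − 13 = 51 > 49 [met]
  The prosecution carries Stage III.2; the accused now bears the burden.
Stage III.3 — burden on accused; standard: any credible evidence (weight is at least 19).
    (m): 34 − 16 = 18 < 19 [not met]
  The accused does not carry Stage III.3.
The analysis ends at Stage III.3; the prosecution prevails on this issue.
Per-issue: Issue I → prosecution; Issue II → prosecution; Issue III → prosecution. The prosecution must prevail on every issue; overall, the prosecution prevails.

prosecution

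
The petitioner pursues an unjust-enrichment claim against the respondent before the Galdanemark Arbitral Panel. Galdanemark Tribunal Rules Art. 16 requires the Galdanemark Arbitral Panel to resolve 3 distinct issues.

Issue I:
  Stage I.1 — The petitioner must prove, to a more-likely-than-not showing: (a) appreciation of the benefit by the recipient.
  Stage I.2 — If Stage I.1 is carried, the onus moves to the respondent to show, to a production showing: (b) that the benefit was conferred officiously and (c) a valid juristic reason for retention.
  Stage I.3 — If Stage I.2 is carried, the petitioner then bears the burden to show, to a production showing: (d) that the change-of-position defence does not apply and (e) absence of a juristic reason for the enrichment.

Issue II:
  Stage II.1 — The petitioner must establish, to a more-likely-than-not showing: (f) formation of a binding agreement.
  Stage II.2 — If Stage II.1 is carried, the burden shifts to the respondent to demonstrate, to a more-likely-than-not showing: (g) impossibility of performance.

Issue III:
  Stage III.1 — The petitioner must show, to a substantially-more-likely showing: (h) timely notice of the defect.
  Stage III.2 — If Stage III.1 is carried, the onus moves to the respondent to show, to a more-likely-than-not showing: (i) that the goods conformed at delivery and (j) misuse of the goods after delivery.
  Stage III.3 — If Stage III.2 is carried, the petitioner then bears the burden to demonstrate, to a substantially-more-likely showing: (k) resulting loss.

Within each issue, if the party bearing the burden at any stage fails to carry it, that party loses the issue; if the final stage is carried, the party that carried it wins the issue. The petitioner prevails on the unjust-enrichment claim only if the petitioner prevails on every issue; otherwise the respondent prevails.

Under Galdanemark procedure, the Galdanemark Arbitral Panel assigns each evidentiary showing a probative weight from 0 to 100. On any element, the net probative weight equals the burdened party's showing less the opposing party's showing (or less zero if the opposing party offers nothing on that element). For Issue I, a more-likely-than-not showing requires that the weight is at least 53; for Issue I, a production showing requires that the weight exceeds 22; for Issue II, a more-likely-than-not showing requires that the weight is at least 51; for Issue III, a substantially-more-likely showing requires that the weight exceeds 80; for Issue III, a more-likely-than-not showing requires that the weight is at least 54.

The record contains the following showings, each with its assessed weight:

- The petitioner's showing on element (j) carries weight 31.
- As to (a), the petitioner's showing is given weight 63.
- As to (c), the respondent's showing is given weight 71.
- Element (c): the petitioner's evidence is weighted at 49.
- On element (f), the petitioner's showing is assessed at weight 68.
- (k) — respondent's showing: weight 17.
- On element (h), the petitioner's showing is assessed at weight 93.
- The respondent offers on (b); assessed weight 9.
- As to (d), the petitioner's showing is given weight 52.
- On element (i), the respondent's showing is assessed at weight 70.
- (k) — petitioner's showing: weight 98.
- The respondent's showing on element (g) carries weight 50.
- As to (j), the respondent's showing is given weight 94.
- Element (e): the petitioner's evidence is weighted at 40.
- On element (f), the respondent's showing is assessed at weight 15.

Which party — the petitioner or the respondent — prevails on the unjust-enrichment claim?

— Issue I —
Stage I.1 — burden on petitioner; standard: a more-likely-than-not showing (weight is at least 53).
    (a): 63 ≥ 53 [met]
  The petitioner carries Stage I.1; the respondent now bears the burden.
Stage I.2 — burden on respondent; standard: a production showing (weight exceeds 22).
    (b): 9 ≤ 22 [not met]
    (c): 71 − 49 = 22 ≤ 22 [not met]
  Not every element is met, so the respondent fails to carry Stage I.2.
The analysis ends at Stage I.2; the petitioner prevails on this issue.
— Issue II —
At Stage II.1 the petitioner must meet a more-likely-than-not showing (weight is at least 51): on (f) the weight is 68 less the opposing 15 gives net 53, which does reach 51, so (f) meets the standard.
  Stage II.1 is satisfied; the onus moves to the respondent.
At Stage II.2 the respondent must meet a more-likely-than-not showing (weight is at least 51): on (g) the weight is 50, which does not reach 51, so (g) does not meet the standard.
  Not every element is met, so the respondent fails to carry Stage II.2.
So the petitioner prevails on this issue.
— Issue III —
At Stage III.1 the petitioner must meet a substantially-more-likely showing (weight exceeds 80): on (h) the weight is 93, which does exceed 80, so (h) meets the standard.
  Stage III.1 is satisfied; the onus moves to the respondent.
At Stage III.2 the respondent must meet a more-likely-than-not showing (weight is at least 54): on (i) the weight is 70, which does reach 54, so (i) meets the standard; on (j) the weight is 94 less the opposing 31 gives net 63, ≥ 54, so (j) meets the standard.
  Stage III.2 is satisfied; the onus moves to the petitioner.
At Stage III.3 the petitioner must meet a substantially-more-likely showing (weight exceeds 80): on (k) the weight is 98 less the opposing 17 gives net 81, which does exceed 80, so (k) meets the standard.
  All elements met at the final stage.
With every stage satisfied, the petitioner prevails on this issue.
Per-issue: Issue I → petitioner; Issue II → petitioner; Issue III → petitioner. The petitioner must prevail on every issue; overall, the petitioner prevails.

petitioner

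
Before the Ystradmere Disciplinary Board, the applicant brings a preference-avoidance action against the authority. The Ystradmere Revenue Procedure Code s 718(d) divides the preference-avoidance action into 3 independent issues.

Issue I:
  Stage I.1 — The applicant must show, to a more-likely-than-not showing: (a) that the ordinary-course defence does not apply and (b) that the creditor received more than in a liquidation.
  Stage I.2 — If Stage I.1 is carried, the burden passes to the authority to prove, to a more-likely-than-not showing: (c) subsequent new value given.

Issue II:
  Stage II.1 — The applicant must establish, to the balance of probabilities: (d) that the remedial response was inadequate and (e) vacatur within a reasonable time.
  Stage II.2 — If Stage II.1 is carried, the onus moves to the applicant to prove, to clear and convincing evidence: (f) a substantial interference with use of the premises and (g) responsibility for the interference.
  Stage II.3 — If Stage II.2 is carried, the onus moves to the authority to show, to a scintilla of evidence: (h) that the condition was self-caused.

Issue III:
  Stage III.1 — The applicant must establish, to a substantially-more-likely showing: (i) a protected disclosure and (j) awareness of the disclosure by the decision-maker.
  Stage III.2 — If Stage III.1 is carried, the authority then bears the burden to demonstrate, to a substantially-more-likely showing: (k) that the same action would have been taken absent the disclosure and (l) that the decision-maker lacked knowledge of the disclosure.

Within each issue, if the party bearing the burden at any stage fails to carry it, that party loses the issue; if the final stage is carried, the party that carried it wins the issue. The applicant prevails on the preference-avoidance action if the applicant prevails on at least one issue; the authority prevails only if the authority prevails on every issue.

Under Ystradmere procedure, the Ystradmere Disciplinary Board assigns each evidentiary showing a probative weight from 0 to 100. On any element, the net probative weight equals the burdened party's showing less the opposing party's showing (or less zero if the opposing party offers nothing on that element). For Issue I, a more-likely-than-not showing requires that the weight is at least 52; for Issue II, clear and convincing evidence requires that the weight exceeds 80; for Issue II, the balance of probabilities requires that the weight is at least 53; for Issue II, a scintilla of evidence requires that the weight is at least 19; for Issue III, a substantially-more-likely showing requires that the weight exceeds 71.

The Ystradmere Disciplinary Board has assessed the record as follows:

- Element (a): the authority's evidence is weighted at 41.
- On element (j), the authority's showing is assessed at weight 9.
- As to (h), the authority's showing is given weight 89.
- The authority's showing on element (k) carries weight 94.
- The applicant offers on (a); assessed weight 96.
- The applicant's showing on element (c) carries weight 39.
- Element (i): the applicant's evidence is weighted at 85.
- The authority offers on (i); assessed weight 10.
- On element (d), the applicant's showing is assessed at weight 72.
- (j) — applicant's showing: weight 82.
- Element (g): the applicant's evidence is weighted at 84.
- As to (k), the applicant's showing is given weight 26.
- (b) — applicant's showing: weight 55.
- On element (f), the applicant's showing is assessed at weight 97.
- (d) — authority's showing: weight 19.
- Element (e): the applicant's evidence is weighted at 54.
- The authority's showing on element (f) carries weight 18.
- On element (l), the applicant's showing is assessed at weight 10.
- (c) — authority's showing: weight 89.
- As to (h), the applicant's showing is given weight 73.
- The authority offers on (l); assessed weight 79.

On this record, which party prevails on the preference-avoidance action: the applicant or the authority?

— Issue I —
At Stage I.1 the applicant must meet a more-likely-than-not showing (weight is at least 52): on (a) the weight is 96 less the opposing 41 gives net 55, which does reach 52, so (a) meets the standard; on (b) the weight is 55, which does reach 52, so (b) meets the standard.
  All elements met. The burden passes to the authority.
At Stage I.2 the authority must meet a more-likely-than-not showing (weight is at least 52): on (c) the weight is 89 less the opposing 39 gives net 50, which does not reach 52, so (c) does not meet the standard.
  Stage I.2 not carried; the authority fails its burden.
So the applicant prevails on this issue.
— Issue II —
Stage II.1 — burden on applicant; standard: the balance of probabilities (weight is at least 53).
    (d): 72 − 19 = 53 ≥ 53 [met]
    (e): 54 ≥ 53 [met]
  Stage II.1 is satisfied; the applicant continues to bear the burden.
Stage II.2 — burden on applicant; standard: clear and convincing evidence (weight exceeds 80).
    (f): 97 − 18 = 79 ≤ 80 [not met]
    (g): 84 > 80 [met]
  Stage II.2 not carried; the applicant fails its burden.
The analysis ends at Stage II.2; the authority prevails on this issue.
— Issue III —
Stage III.1 — burden on applicant; standard: a substantially-more-likely showing (weight exceeds 71).
    (i): 85 − 10 = 75 > 71 [met]
    (j): 82 − 9 = 73 > 71 [met]
  Stage III.1 is satisfied; the onus moves to the authority.
Stage III.2 — burden on authority; standard: a substantially-more-likely showing (weight exceeds 71).
    (k): 94 − 26 = 68 ≤ 71 [not met]
    (l): 79 − 10 = 69 ≤ 71 [not met]
  The authority does not carry Stage III.2.
So the applicant prevails on this issue.
Per-issue: Issue I → applicant; Issue II → authority; Issue III → applicant. The applicant must prevail on at least one issue; overall, the applicant prevails.

applicant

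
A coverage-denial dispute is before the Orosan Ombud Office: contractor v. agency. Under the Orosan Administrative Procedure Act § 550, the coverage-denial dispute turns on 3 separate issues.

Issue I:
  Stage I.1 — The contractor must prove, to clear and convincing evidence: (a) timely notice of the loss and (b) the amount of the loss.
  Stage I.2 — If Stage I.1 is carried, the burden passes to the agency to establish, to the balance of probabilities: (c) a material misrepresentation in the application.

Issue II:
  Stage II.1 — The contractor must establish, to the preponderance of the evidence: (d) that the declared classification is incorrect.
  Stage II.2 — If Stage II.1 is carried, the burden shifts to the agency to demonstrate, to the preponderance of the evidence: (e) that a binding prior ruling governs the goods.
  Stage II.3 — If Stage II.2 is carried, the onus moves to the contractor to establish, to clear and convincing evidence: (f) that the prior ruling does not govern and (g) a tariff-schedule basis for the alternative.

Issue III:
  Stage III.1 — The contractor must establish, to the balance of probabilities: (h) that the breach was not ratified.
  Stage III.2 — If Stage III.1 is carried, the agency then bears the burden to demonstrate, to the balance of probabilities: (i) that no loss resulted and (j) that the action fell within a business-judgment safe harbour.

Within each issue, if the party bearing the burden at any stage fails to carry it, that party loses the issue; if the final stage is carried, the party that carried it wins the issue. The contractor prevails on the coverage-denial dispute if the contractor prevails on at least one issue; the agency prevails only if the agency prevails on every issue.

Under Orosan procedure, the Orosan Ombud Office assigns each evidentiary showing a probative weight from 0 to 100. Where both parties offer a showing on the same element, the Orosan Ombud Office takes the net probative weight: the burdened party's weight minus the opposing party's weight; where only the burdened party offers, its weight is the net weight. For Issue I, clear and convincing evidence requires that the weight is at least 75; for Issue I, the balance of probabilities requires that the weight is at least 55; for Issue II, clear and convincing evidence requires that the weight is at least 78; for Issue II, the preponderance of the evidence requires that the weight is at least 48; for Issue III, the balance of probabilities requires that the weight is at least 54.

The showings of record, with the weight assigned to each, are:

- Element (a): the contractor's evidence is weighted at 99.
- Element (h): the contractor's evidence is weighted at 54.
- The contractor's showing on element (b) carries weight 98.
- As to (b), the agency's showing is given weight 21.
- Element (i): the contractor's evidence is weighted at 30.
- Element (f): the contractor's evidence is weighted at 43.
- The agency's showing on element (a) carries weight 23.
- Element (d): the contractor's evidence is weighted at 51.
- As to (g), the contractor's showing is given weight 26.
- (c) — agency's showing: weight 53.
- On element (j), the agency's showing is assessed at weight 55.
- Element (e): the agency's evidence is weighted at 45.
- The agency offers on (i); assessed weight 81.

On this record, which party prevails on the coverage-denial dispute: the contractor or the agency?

— Issue I —
Stage I.1 (contractor, clear and convincing evidence, weight is at least 75): (a) net 99−23=76 ≥ 75 — meets; (b) net 98−21=77 ≥ 75 — meets.
  The contractor carries Stage I.1; the agency now bears the burden.
Stage I.2 (agency, the balance of probabilities, weight is at least 55): (c) 53 < 55 — fails.
  Not every element is met, so the agency fails to carry Stage I.2.
The analysis ends at Stage I.2; the contractor prevails on this issue.
— Issue II —
Stage II.1 — burden on contractor; standard: the preponderance of the evidence (weight is at least 48).
    (d): 51 ≥ 48 [met]
  Stage II.1 is satisfied; the onus moves to the agency.
Stage II.2 — burden on agency; standard: the preponderance of the evidence (weight is at least 48).
    (e): 45 < 48 [not met]
  The agency does not carry Stage II.2.
The analysis ends at Stage II.2; the contractor prevails on this issue.
— Issue III —
Stage III.1 (contractor, the balance of probabilities, weight is at least 54): (h) 54 ≥ 54 — meets.
  Stage III.1 is satisfied; the onus moves to the agency.
Stage III.2 (agency, the balance of probabilities, weight is at least 54): (i) net 81−30=51 < 54 — fails; (j) 55 ≥ 54 — meets.
  Not every element is met, so the agency fails to carry Stage III.2.
The analysis ends at Stage III.2; the contractor prevails on this issue.
Per-issue: Issue I → contractor; Issue II → contractor; Issue III → contractor. The contractor must prevail on at least one issue; overall, the contractor prevails.

contractor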